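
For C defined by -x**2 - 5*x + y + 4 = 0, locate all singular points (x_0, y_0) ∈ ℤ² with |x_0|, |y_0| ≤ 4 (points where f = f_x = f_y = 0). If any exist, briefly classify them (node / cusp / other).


No singular points in the scanned grid; C is smooth there.

Compute partial derivatives:
  f_x = -2*x - 5.
  f_y = 1.
f_y = 1 is a nonzero constant, so f_y never vanishes: no point (x, y) can satisfy f = f_x = f_y = 0. In particular no (x, y) ∈ {−4, ..., 4}² is singular; the curve is smooth.


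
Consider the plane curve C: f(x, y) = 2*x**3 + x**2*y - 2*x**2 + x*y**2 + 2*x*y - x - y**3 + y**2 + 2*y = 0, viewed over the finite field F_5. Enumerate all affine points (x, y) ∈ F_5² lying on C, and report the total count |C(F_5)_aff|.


Affine F_5-points: {(0, 0), (0, 2), (0, 4), (1, 1), (1, 3), (2, 2), (2, 4), (3, 2)}; count = 8.

For each of the 25 pairs (x, y) ∈ F_5², evaluate f(x, y) mod 5. Record the zeros.
  x = 0: [0↦0, 1↦2, 2↦0, 3↦3, 4↦0]  zeros at y ∈ {0, 2, 4}
  x = 1: [0↦4, 1↦0, 2↦4, 3↦0, 4↦2]  zeros at y ∈ {1, 3}
  x = 2: [0↦1, 1↦3, 2↦0, 3↦1, 4↦0]  zeros at y ∈ {2, 4}
  x = 3: [0↦3, 1↦3, 2↦0, 3↦3, 4↦1]  zeros at y ∈ {2}
  x = 4: [0↦2, 1↦2, 2↦1, 3↦3, 4↦2]  zeros at y ∈ ∅
Collecting zeros: affine points = {(0, 0), (0, 2), (0, 4), (1, 1), (1, 3), (2, 2), (2, 4), (3, 2)}.
Total count |C(F_5)_aff| = 8.


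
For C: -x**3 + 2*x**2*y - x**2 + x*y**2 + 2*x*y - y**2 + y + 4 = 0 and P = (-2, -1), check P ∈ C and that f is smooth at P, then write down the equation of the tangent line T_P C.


Tangent line at P: -x + 11*y + 9 = 0.

Step 1: f(-2, -1) = 0, so P lies on C.
Step 2: partial derivatives
  f_x(x, y) = -3*x**2 + 4*x*y - 2*x + y**2 + 2*y, f_y(x, y) = 2*x**2 + 2*x*y + 2*x - 2*y + 1.
  f_x(P) = -1, f_y(P) = 11 (gradient nonzero, so P is smooth).
Step 3: tangent line at P: -1·(x − -2) + 11·(y − -1) = 0.
Expanding: -x + 11*y + 9 = 0.


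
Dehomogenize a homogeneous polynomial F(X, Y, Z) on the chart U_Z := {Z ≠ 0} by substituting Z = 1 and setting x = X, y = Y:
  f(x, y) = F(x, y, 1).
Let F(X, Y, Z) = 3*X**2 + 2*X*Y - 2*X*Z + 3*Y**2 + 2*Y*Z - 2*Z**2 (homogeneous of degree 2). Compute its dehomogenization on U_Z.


f(x, y) = 3*x**2 + 2*x*y - 2*x + 3*y**2 + 2*y - 2

On U_Z we set Z = 1. Each monomial c·X^i·Y^j·Z^k in F becomes c·x^i·y^j·1^k = c·x^i·y^j.
Substituting Z = 1: F(X, Y, 1) = 3*x**2 + 2*x*y - 2*x + 3*y**2 + 2*y - 2.
Note: deg(f) ≤ deg(F) = 2; strict inequality happens when F is divisible by Z (lost terms).


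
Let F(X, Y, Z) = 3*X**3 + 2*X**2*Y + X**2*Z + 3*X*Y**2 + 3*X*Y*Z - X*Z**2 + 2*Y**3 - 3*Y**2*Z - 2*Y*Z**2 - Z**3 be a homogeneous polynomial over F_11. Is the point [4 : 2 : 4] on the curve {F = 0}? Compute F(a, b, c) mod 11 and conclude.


F(4,2,4) ≡ 9 (mod 11); P is NOT on the curve.

Evaluate F(4, 2, 4) term-by-term (mod 11).
  3*X**3 ↦ 3·64·1·1 = 192
  2*X**2*Y ↦ 2·16·2·1 = 64
  X**2*Z ↦ 1·16·1·4 = 64
  3*X*Y**2 ↦ 3·4·4·1 = 48
  3*X*Y*Z ↦ 3·4·2·4 = 96
  -X*Z**2 ↦ -1·4·1·16 = -64
  2*Y**3 ↦ 2·1·8·1 = 16
  -3*Y**2*Z ↦ -3·1·4·4 = -48
  -2*Y*Z**2 ↦ -2·1·2·16 = -64
  -Z**3 ↦ -1·1·1·64 = -64
Sum: F(4, 2, 4) = (192) + (64) + (64) + (48) + (96) + (-64) + (16) + (-48) + (-64) + (-64) = 240.
Reducing mod 11: 240 ≡ 9 (mod 11).
Since F(a, b, c) ≡ 9 ≠ 0 (mod 11), P does NOT lie on the curve.


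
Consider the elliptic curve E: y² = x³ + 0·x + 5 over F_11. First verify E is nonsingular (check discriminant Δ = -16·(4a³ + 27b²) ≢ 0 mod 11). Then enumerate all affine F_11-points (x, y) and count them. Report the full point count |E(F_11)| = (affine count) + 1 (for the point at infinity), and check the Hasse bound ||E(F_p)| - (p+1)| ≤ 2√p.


Affine points = {(0, 4), (0, 7), (4, 5), (4, 6), (5, 3), (5, 8), (6, 1), (6, 10), (8, 0), (10, 2), (10, 9)}; affine count = 11; |E(F_11)| = 12.

Discriminant check: Δ ∝ 4a³ + 27b² = 4·0³ + 27·5² = 4·0 + 27·25 ≡ 4 (mod 11). Nonzero ⇒ E is nonsingular.
For each x ∈ F_11, compute rhs = x³ + 0·x + 5 mod 11, then count y ∈ F_11 with y² ≡ rhs.
  x = 0: rhs = 5, matching y values: 4, 7 (2 points).
  x = 1: rhs = 6, matching y values: none (0 points).
  x = 2: rhs = 2, matching y values: none (0 points).
  x = 3: rhs = 10, matching y values: none (0 points).
  x = 4: rhs = 3, matching y values: 5, 6 (2 points).
  x = 5: rhs = 9, matching y values: 3, 8 (2 points).
  x = 6: rhs = 1, matching y values: 1, 10 (2 points).
  x = 7: rhs = 7, matching y values: none (0 points).
  x = 8: rhs = 0, matching y values: 0 (1 points).
  x = 9: rhs = 8, matching y values: none (0 points).
  x = 10: rhs = 4, matching y values: 2, 9 (2 points).
Total affine count: 11.
Full point count |E(F_11)| = 11 + 1 = 12.
Hasse bound: |12 − (11+1)| = |0| = 0 ≤ 2√11 ≈ 6.6332 ✓.


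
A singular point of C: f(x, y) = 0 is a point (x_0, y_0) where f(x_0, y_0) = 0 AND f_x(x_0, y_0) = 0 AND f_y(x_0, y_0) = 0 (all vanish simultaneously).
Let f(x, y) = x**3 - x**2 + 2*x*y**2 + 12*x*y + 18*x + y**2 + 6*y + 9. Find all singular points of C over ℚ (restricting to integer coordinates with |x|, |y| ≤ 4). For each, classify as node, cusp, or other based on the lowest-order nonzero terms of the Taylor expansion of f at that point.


Singular points: {(0, -3)}; classification: node.

Compute partial derivatives:
  f_x = 3*x**2 - 2*x + 2*y**2 + 12*y + 18.
  f_y = 4*x*y + 12*x + 2*y + 6.
Scan x_0 ∈ {−4, ..., 4}. For each x_0, f_y(x_0, y) is a polynomial in y; find its integer roots y ∈ {−4, ..., 4}, then test f_x and f at those candidates.
  x = -4: f_y(-4, y) = -14*y - 42; vanishes at y ∈ {-3}. (-4, -3): f_x = 56 ≠ 0.
  x = -3: f_y(-3, y) = -10*y - 30; vanishes at y ∈ {-3}. (-3, -3): f_x = 33 ≠ 0.
  x = -2: f_y(-2, y) = -6*y - 18; vanishes at y ∈ {-3}. (-2, -3): f_x = 16 ≠ 0.
  x = -1: f_y(-1, y) = -2*y - 6; vanishes at y ∈ {-3}. (-1, -3): f_x = 5 ≠ 0.
  x = 0: f_y(0, y) = 2*y + 6; vanishes at y ∈ {-3}. (0, -3): f_x = 0, f = 0 — SINGULAR.
  x = 1: f_y(1, y) = 6*y + 18; vanishes at y ∈ {-3}. (1, -3): f_x = 1 ≠ 0.
  x = 2: f_y(2, y) = 10*y + 30; vanishes at y ∈ {-3}. (2, -3): f_x = 8 ≠ 0.
  x = 3: f_y(3, y) = 14*y + 42; vanishes at y ∈ {-3}. (3, -3): f_x = 21 ≠ 0.
  x = 4: f_y(4, y) = 18*y + 54; vanishes at y ∈ {-3}. (4, -3): f_x = 40 ≠ 0.
Only singular point on the grid: (0, -3).
Classify: substitute x = 0 + u, y = -3 + v and expand: f = u**3 - u**2 + 2*u*v**2 + v**2.
No constant or linear terms (consistent with a singular point). Quadratic part: -u**2 + v**2. Cubic part: u**3 + 2*u*v**2.
The quadratic part v**2 - u**2 = (v − u)(v + u) splits into two distinct linear factors, so there are two distinct tangent lines y − -3 = ±(x − 0) — this is a node (ordinary double point).
Classification: node.


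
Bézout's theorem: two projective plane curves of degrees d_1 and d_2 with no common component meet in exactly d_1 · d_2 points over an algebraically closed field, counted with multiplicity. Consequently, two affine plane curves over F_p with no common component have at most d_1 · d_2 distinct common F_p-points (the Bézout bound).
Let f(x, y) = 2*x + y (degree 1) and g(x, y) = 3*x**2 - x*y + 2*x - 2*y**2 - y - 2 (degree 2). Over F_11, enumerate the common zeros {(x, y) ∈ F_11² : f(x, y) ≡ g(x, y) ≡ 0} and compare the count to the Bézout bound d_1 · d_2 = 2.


Common zeros: {(7, 8), (9, 4)}; count = 2; Bézout bound = 2.

deg(f) = 1, deg(g) = 2, so Bézout bound = 2.
Scan x ∈ F_11. For each x, list the y ∈ F_11 with f(x, y) ≡ 0 and those with g(x, y) ≡ 0 (mod 11); the common zeros in that column are the intersection.
  x = 0: f ≡ 0 at y ∈ {0}; g ≡ 0 at y ∈ ∅; common: ∅.
  x = 1: f ≡ 0 at y ∈ {9}; g ≡ 0 at y ∈ ∅; common: ∅.
  x = 2: f ≡ 0 at y ∈ {7}; g ≡ 0 at y ∈ {2}; common: ∅.
  x = 3: f ≡ 0 at y ∈ {5}; g ≡ 0 at y ∈ {10}; common: ∅.
  x = 4: f ≡ 0 at y ∈ {3}; g ≡ 0 at y ∈ ∅; common: ∅.
  x = 5: f ≡ 0 at y ∈ {1}; g ≡ 0 at y ∈ ∅; common: ∅.
  x = 6: f ≡ 0 at y ∈ {10}; g ≡ 0 at y ∈ {5, 8}; common: ∅.
  x = 7: f ≡ 0 at y ∈ {8}; g ≡ 0 at y ∈ {8, 10}; common: {8}.
  x = 8: f ≡ 0 at y ∈ {6}; g ≡ 0 at y ∈ ∅; common: ∅.
  x = 9: f ≡ 0 at y ∈ {4}; g ≡ 0 at y ∈ {2, 4}; common: {4}.
  x = 10: f ≡ 0 at y ∈ {2}; g ≡ 0 at y ∈ {4, 7}; common: ∅.
Collecting: common zeros = {(7, 8), (9, 4)}, so the count is 2.
Comparison with the Bézout bound: 2 ≤ 2 = deg(f)·deg(g), as expected for curves with no common component (the bound is attained).


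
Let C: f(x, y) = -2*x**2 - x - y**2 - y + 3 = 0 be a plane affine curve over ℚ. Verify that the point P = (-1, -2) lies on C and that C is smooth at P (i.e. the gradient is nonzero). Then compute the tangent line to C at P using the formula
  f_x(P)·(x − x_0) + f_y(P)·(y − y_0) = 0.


Tangent line at P: 3*x + 3*y + 9 = 0.

Step 1: f(-1, -2) = 0, so P lies on C.
Step 2: partial derivatives
  f_x(x, y) = -4*x - 1, f_y(x, y) = -2*y - 1.
  f_x(P) = 3, f_y(P) = 3 (gradient nonzero, so P is smooth).
Step 3: tangent line at P: 3·(x − -1) + 3·(y − -2) = 0.
Expanding: 3*x + 3*y + 9 = 0.


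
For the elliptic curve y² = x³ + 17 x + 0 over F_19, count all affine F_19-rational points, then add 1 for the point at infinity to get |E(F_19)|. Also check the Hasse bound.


Affine points = {(0, 0), (2, 2), (2, 17), (5, 1), (5, 18), (7, 5), (7, 14), (10, 7), (10, 12), (11, 6), (11, 13), (13, 9), (13, 10), (15, 1), (15, 18), (16, 6), (16, 13), (18, 1), (18, 18)}; affine count = 19; |E(F_19)| = 20.

Discriminant check: Δ ∝ 4a³ + 27b² = 4·17³ + 27·0² = 4·4913 + 27·0 ≡ 6 (mod 19). Nonzero ⇒ E is nonsingular.
For each x ∈ F_19, compute rhs = x³ + 17·x + 0 mod 19, then count y ∈ F_19 with y² ≡ rhs.
  x = 0: rhs = 0, matching y values: 0 (1 points).
  x = 1: rhs = 18, matching y values: none (0 points).
  x = 2: rhs = 4, matching y values: 2, 17 (2 points).
  x = 3: rhs = 2, matching y values: none (0 points).
  x = 4: rhs = 18, matching y values: none (0 points).
  x = 5: rhs = 1, matching y values: 1, 18 (2 points).
  x = 6: rhs = 14, matching y values: none (0 points).
  x = 7: rhs = 6, matching y values: 5, 14 (2 points).
  x = 8: rhs = 2, matching y values: none (0 points).
  x = 9: rhs = 8, matching y values: none (0 points).
  x = 10: rhs = 11, matching y values: 7, 12 (2 points).
  x = 11: rhs = 17, matching y values: 6, 13 (2 points).
  x = 12: rhs = 13, matching y values: none (0 points).
  x = 13: rhs = 5, matching y values: 9, 10 (2 points).
  x = 14: rhs = 18, matching y values: none (0 points).
  x = 15: rhs = 1, matching y values: 1, 18 (2 points).
  x = 16: rhs = 17, matching y values: 6, 13 (2 points).
  x = 17: rhs = 15, matching y values: none (0 points).
  x = 18: rhs = 1, matching y values: 1, 18 (2 points).
Total affine count: 19.
Full point count |E(F_19)| = 19 + 1 = 20.
Hasse bound: |20 − (19+1)| = |0| = 0 ≤ 2√19 ≈ 8.7178 ✓.


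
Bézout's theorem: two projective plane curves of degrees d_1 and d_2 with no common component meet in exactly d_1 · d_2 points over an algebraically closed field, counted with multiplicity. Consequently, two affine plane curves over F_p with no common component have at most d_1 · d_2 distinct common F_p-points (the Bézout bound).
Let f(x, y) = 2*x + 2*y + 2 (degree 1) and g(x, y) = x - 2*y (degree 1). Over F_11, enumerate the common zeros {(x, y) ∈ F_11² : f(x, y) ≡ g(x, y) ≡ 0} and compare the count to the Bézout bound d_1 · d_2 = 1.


Common zeros: {(3, 7)}; count = 1; Bézout bound = 1.

deg(f) = 1, deg(g) = 1, so Bézout bound = 1.
Scan x ∈ F_11. For each x, list the y ∈ F_11 with f(x, y) ≡ 0 and those with g(x, y) ≡ 0 (mod 11); the common zeros in that column are the intersection.
  x = 0: f ≡ 0 at y ∈ {10}; g ≡ 0 at y ∈ {0}; common: ∅.
  x = 1: f ≡ 0 at y ∈ {9}; g ≡ 0 at y ∈ {6}; common: ∅.
  x = 2: f ≡ 0 at y ∈ {8}; g ≡ 0 at y ∈ {1}; common: ∅.
  x = 3: f ≡ 0 at y ∈ {7}; g ≡ 0 at y ∈ {7}; common: {7}.
  x = 4: f ≡ 0 at y ∈ {6}; g ≡ 0 at y ∈ {2}; common: ∅.
  x = 5: f ≡ 0 at y ∈ {5}; g ≡ 0 at y ∈ {8}; common: ∅.
  x = 6: f ≡ 0 at y ∈ {4}; g ≡ 0 at y ∈ {3}; common: ∅.
  x = 7: f ≡ 0 at y ∈ {3}; g ≡ 0 at y ∈ {9}; common: ∅.
  x = 8: f ≡ 0 at y ∈ {2}; g ≡ 0 at y ∈ {4}; common: ∅.
  x = 9: f ≡ 0 at y ∈ {1}; g ≡ 0 at y ∈ {10}; common: ∅.
  x = 10: f ≡ 0 at y ∈ {0}; g ≡ 0 at y ∈ {5}; common: ∅.
Collecting: common zeros = {(3, 7)}, so the count is 1.
Comparison with the Bézout bound: 1 ≤ 1 = deg(f)·deg(g), as expected for curves with no common component (the bound is attained).


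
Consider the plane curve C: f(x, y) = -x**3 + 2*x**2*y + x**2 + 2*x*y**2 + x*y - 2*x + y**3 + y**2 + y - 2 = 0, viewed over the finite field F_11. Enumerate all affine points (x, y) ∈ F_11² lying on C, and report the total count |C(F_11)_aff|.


Affine F_11-points: {(3, 7), (4, 1), (4, 6), (5, 1), (5, 4), (5, 6), (6, 3), (6, 8), (6, 9), (7, 4), (8, 4), (9, 5)}; count = 12.

For each of the 121 pairs (x, y) ∈ F_11², evaluate f(x, y) mod 11. Record the zeros.
  x = 0: [0↦9, 1↦1, 2↦1, 3↦4, 4↦5, 5↦10, 6↦3, 7↦1, 8↦10, 9↦3, 10↦8]  zeros at y ∈ ∅
  x = 1: [0↦7, 1↦4, 2↦2, 3↦7, 4↦3, 5↦7, 6↦3, 7↦8, 8↦6, 9↦3, 10↦5]  zeros at y ∈ ∅
  x = 2: [0↦1, 1↦7, 2↦7, 3↦7, 4↦2, 5↦9, 6↦1, 7↦6, 8↦8, 9↦2, 10↦5]  zeros at y ∈ ∅
  x = 3: [0↦7, 1↦4, 2↦10, 3↦9, 4↦7, 5↦10, 6↦2, 7↦0, 8↦10, 9↦5, 10↦2]  zeros at y ∈ {7}
  x = 4: [0↦8, 1↦0, 2↦5, 3↦7, 4↦1, 5↦4, 6↦0, 7↦6, 8↦6, 9↦6, 10↦1]  zeros at y ∈ {1, 6}
  x = 5: [0↦9, 1↦0, 2↦8, 3↦6, 4↦0, 5↦7, 6↦0, 7↦7, 8↦1, 9↦10, 10↦7]  zeros at y ∈ {1, 4, 6}
  x = 6: [0↦4, 1↦9, 2↦2, 3↦0, 4↦9, 5↦2, 6↦7, 7↦8, 8↦0, 9↦0, 10↦3]  zeros at y ∈ {3, 8, 9}
  x = 7: [0↦9, 1↦10, 2↦3, 3↦5, 4↦0, 5↦5, 6↦4, 7↦3, 8↦8, 9↦3, 10↦5]  zeros at y ∈ {4}
  x = 8: [0↦7, 1↦8, 2↦5, 3↦4, 4↦0, 5↦10, 6↦7, 7↦8, 8↦8, 9↦2, 10↦7]  zeros at y ∈ {4}
  x = 9: [0↦3, 1↦8, 2↦2, 3↦2, 4↦3, 5↦0, 6↦10, 7↦6, 8↦5, 9↦2, 10↦3]  zeros at y ∈ {5}
  x = 10: [0↦2, 1↦4, 2↦10, 3↦4, 4↦3, 5↦2, 6↦7, 7↦2, 8↦4, 9↦8, 10↦9]  zeros at y ∈ ∅
Collecting zeros: affine points = {(3, 7), (4, 1), (4, 6), (5, 1), (5, 4), (5, 6), (6, 3), (6, 8), (6, 9), (7, 4), (8, 4), (9, 5)}.
Total count |C(F_11)_aff| = 12.


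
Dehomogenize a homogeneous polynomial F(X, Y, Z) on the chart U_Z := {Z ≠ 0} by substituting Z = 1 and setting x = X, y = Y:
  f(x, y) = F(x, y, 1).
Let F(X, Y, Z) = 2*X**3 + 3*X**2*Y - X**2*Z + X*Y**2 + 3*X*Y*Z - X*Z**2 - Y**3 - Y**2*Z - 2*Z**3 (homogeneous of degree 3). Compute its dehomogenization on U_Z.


f(x, y) = 2*x**3 + 3*x**2*y - x**2 + x*y**2 + 3*x*y - x - y**3 - y**2 - 2

On U_Z we set Z = 1. Each monomial c·X^i·Y^j·Z^k in F becomes c·x^i·y^j·1^k = c·x^i·y^j.
Substituting Z = 1: F(X, Y, 1) = 2*x**3 + 3*x**2*y - x**2 + x*y**2 + 3*x*y - x - y**3 - y**2 - 2.
Note: deg(f) ≤ deg(F) = 3; strict inequality happens when F is divisible by Z (lost terms).


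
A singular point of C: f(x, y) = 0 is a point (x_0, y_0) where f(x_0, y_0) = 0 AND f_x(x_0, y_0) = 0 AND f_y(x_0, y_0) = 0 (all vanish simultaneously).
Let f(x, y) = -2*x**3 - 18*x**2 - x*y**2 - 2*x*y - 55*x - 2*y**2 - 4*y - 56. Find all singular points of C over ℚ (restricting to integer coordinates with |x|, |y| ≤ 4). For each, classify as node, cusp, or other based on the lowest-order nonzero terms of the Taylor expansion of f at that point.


Singular points: {(-3, -1)}; classification: cusp.

Compute partial derivatives:
  f_x = -6*x**2 - 36*x - y**2 - 2*y - 55.
  f_y = -2*x*y - 2*x - 4*y - 4.
Scan x_0 ∈ {−4, ..., 4}. For each x_0, f_y(x_0, y) is a polynomial in y; find its integer roots y ∈ {−4, ..., 4}, then test f_x and f at those candidates.
  x = -4: f_y(-4, y) = 4*y + 4; vanishes at y ∈ {-1}. (-4, -1): f_x = -6 ≠ 0.
  x = -3: f_y(-3, y) = 2*y + 2; vanishes at y ∈ {-1}. (-3, -1): f_x = 0, f = 0 — SINGULAR.
  x = -2: f_y(-2, y) = 0; vanishes at y ∈ {-4, -3, -2, -1, 0, 1, 2, 3, 4}. (-2, -4): f_x = -15 ≠ 0; (-2, -3): f_x = -10 ≠ 0; (-2, -2): f_x = -7 ≠ 0; (-2, -1): f_x = -6 ≠ 0; (-2, 0): f_x = -7 ≠ 0; (-2, 1): f_x = -10 ≠ 0; (-2, 2): f_x = -15 ≠ 0; (-2, 3): f_x = -22 ≠ 0; (-2, 4): f_x = -31 ≠ 0.
  x = -1: f_y(-1, y) = -2*y - 2; vanishes at y ∈ {-1}. (-1, -1): f_x = -24 ≠ 0.
  x = 0: f_y(0, y) = -4*y - 4; vanishes at y ∈ {-1}. (0, -1): f_x = -54 ≠ 0.
  x = 1: f_y(1, y) = -6*y - 6; vanishes at y ∈ {-1}. (1, -1): f_x = -96 ≠ 0.
  x = 2: f_y(2, y) = -8*y - 8; vanishes at y ∈ {-1}. (2, -1): f_x = -150 ≠ 0.
  x = 3: f_y(3, y) = -10*y - 10; vanishes at y ∈ {-1}. (3, -1): f_x = -216 ≠ 0.
  x = 4: f_y(4, y) = -12*y - 12; vanishes at y ∈ {-1}. (4, -1): f_x = -294 ≠ 0.
Only singular point on the grid: (-3, -1).
Classify: substitute x = -3 + u, y = -1 + v and expand: f = -2*u**3 - u*v**2 + v**2.
No constant or linear terms (consistent with a singular point). Quadratic part: v**2. Cubic part: -2*u**3 - u*v**2.
The quadratic part v**2 is a perfect square, so there is a single (double) tangent line v = 0, i.e. y = -1. Restricting the cubic part to that line (v = 0) leaves -2*u**3 ≠ 0, so f is not divisible by v and the branch is v² ≈ 2*u**3 to lowest order — this is a cusp.
Classification: cusp.


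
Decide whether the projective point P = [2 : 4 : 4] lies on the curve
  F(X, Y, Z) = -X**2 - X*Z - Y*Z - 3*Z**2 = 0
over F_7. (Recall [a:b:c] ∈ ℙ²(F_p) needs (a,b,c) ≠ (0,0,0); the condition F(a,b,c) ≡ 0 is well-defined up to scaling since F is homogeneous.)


F(2,4,4) ≡ 1 (mod 7); P is NOT on the curve.

Evaluate F(2, 4, 4) term-by-term (mod 7).
  -X**2 ↦ -1·4·1·1 = -4
  -X*Z ↦ -1·2·1·4 = -8
  -Y*Z ↦ -1·1·4·4 = -16
  -3*Z**2 ↦ -3·1·1·16 = -48
Sum: F(2, 4, 4) = (-4) + (-8) + (-16) + (-48) = -76.
Reducing mod 7: -76 ≡ 1 (mod 7).
Since F(a, b, c) ≡ 1 ≠ 0 (mod 7), P does NOT lie on the curve.


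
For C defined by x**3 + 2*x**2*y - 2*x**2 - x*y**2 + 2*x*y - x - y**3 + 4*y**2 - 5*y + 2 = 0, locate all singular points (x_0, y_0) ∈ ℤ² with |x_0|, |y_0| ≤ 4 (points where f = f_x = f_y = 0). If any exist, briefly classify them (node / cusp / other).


Singular points: {(0, 1)}; classification: cusp.

Compute partial derivatives:
  f_x = 3*x**2 + 4*x*y - 4*x - y**2 + 2*y - 1.
  f_y = 2*x**2 - 2*x*y + 2*x - 3*y**2 + 8*y - 5.
Scan x_0 ∈ {−4, ..., 4}. For each x_0, f_y(x_0, y) is a polynomial in y; find its integer roots y ∈ {−4, ..., 4}, then test f_x and f at those candidates.
  x = -4: f_y(-4, y) = -3*y**2 + 16*y + 19; vanishes at y ∈ {-1}. (-4, -1): f_x = 76 ≠ 0.
  x = -3: f_y(-3, y) = -3*y**2 + 14*y + 7; no integer root y with |y| ≤ 4.
  x = -2: f_y(-2, y) = -3*y**2 + 12*y - 1; no integer root y with |y| ≤ 4.
  x = -1: f_y(-1, y) = -3*y**2 + 10*y - 5; no integer root y with |y| ≤ 4.
  x = 0: f_y(0, y) = -3*y**2 + 8*y - 5; vanishes at y ∈ {1}. (0, 1): f_x = 0, f = 0 — SINGULAR.
  x = 1: f_y(1, y) = -3*y**2 + 6*y - 1; no integer root y with |y| ≤ 4.
  x = 2: f_y(2, y) = -3*y**2 + 4*y + 7; vanishes at y ∈ {-1}. (2, -1): f_x = -8 ≠ 0.
  x = 3: f_y(3, y) = -3*y**2 + 2*y + 19; no integer root y with |y| ≤ 4.
  x = 4: f_y(4, y) = 35 - 3*y**2; no integer root y with |y| ≤ 4.
Only singular point on the grid: (0, 1).
Classify: substitute x = 0 + u, y = 1 + v and expand: f = u**3 + 2*u**2*v - u*v**2 - v**3 + v**2.
No constant or linear terms (consistent with a singular point). Quadratic part: v**2. Cubic part: u**3 + 2*u**2*v - u*v**2 - v**3.
The quadratic part v**2 is a perfect square, so there is a single (double) tangent line v = 0, i.e. y = 1. Restricting the cubic part to that line (v = 0) leaves u**3 ≠ 0, so f is not divisible by v and the branch is v² ≈ -u**3 to lowest order — this is a cusp.
Classification: cusp.


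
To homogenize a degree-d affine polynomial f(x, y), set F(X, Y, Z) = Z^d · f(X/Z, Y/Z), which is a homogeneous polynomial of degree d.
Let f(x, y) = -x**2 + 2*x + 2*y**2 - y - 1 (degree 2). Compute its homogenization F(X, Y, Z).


F(X, Y, Z) = -X**2 + 2*X*Z + 2*Y**2 - Y*Z - Z**2

deg(f) = 2.
Substitute x = X/Z, y = Y/Z into f, then multiply by Z^2.
  monomial -1·x^2·y^0 ↦ -1·X^2·Y^0·Z^0.
  monomial 2·x^1·y^0 ↦ 2·X^1·Y^0·Z^1.
  monomial 2·x^0·y^2 ↦ 2·X^0·Y^2·Z^0.
  monomial -1·x^0·y^1 ↦ -1·X^0·Y^1·Z^1.
  monomial -1·x^0·y^0 ↦ -1·X^0·Y^0·Z^2.
Collecting: F(X, Y, Z) = -X**2 + 2*X*Z + 2*Y**2 - Y*Z - Z**2.


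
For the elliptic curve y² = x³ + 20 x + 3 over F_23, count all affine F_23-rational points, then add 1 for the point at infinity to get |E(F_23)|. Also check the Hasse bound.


Affine points = {(0, 7), (0, 16), (1, 1), (1, 22), (4, 3), (4, 20), (7, 7), (7, 16), (8, 10), (8, 13), (11, 6), (11, 17), (12, 4), (12, 19), (16, 7), (16, 16), (17, 9), (17, 14), (18, 10), (18, 13), (20, 10), (20, 13), (21, 1), (21, 22)}; affine count = 24; |E(F_23)| = 25.

Discriminant check: Δ ∝ 4a³ + 27b² = 4·20³ + 27·3² = 4·8000 + 27·9 ≡ 20 (mod 23). Nonzero ⇒ E is nonsingular.
For each x ∈ F_23, compute rhs = x³ + 20·x + 3 mod 23, then count y ∈ F_23 with y² ≡ rhs.
  x = 0: rhs = 3, matching y values: 7, 16 (2 points).
  x = 1: rhs = 1, matching y values: 1, 22 (2 points).
  x = 2: rhs = 5, matching y values: none (0 points).
  x = 3: rhs = 21, matching y values: none (0 points).
  x = 4: rhs = 9, matching y values: 3, 20 (2 points).
  x = 5: rhs = 21, matching y values: none (0 points).
  x = 6: rhs = 17, matching y values: none (0 points).
  x = 7: rhs = 3, matching y values: 7, 16 (2 points).
  x = 8: rhs = 8, matching y values: 10, 13 (2 points).
  x = 9: rhs = 15, matching y values: none (0 points).
  x = 10: rhs = 7, matching y values: none (0 points).
  x = 11: rhs = 13, matching y values: 6, 17 (2 points).
  x = 12: rhs = 16, matching y values: 4, 19 (2 points).
  x = 13: rhs = 22, matching y values: none (0 points).
  x = 14: rhs = 14, matching y values: none (0 points).
  x = 15: rhs = 21, matching y values: none (0 points).
  x = 16: rhs = 3, matching y values: 7, 16 (2 points).
  x = 17: rhs = 12, matching y values: 9, 14 (2 points).
  x = 18: rhs = 8, matching y values: 10, 13 (2 points).
  x = 19: rhs = 20, matching y values: none (0 points).
  x = 20: rhs = 8, matching y values: 10, 13 (2 points).
  x = 21: rhs = 1, matching y values: 1, 22 (2 points).
  x = 22: rhs = 5, matching y values: none (0 points).
Total affine count: 24.
Full point count |E(F_23)| = 24 + 1 = 25.
Hasse bound: |25 − (23+1)| = |1| = 1 ≤ 2√23 ≈ 9.5917 ✓.


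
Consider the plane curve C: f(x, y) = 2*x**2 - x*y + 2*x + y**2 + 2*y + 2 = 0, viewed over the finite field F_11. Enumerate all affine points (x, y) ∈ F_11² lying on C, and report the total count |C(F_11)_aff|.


Affine F_11-points: {(4, 6), (4, 7), (5, 4), (5, 10), (7, 1), (7, 4), (9, 1), (9, 6), (10, 9), (10, 10)}; count = 10.

For each of the 121 pairs (x, y) ∈ F_11², evaluate f(x, y) mod 11. Record the zeros.
  x = 0: [0↦2, 1↦5, 2↦10, 3↦6, 4↦4, 5↦4, 6↦6, 7↦10, 8↦5, 9↦2, 10↦1]  zeros at y ∈ ∅
  x = 1: [0↦6, 1↦8, 2↦1, 3↦7, 4↦4, 5↦3, 6↦4, 7↦7, 8↦1, 9↦8, 10↦6]  zeros at y ∈ ∅
  x = 2: [0↦3, 1↦4, 2↦7, 3↦1, 4↦8, 5↦6, 6↦6, 7↦8, 8↦1, 9↦7, 10↦4]  zeros at y ∈ ∅
  x = 3: [0↦4, 1↦4, 2↦6, 3↦10, 4↦5, 5↦2, 6↦1, 7↦2, 8↦5, 9↦10, 10↦6]  zeros at y ∈ ∅
  x = 4: [0↦9, 1↦8, 2↦9, 3↦1, 4↦6, 5↦2, 6↦0, 7↦0, 8↦2, 9↦6, 10↦1]  zeros at y ∈ {6, 7}
  x = 5: [0↦7, 1↦5, 2↦5, 3↦7, 4↦0, 5↦6, 6↦3, 7↦2, 8↦3, 9↦6, 10↦0]  zeros at y ∈ {4, 10}
  x = 6: [0↦9, 1↦6, 2↦5, 3↦6, 4↦9, 5↦3, 6↦10, 7↦8, 8↦8, 9↦10, 10↦3]  zeros at y ∈ ∅
  x = 7: [0↦4, 1↦0, 2↦9, 3↦9, 4↦0, 5↦4, 6↦10, 7↦7, 8↦6, 9↦7, 10↦10]  zeros at y ∈ {1, 4}
  x = 8: [0↦3, 1↦9, 2↦6, 3↦5, 4↦6, 5↦9, 6↦3, 7↦10, 8↦8, 9↦8, 10↦10]  zeros at y ∈ ∅
  x = 9: [0↦6, 1↦0, 2↦7, 3↦5, 4↦5, 5↦7, 6↦0, 7↦6, 8↦3, 9↦2, 10↦3]  zeros at y ∈ {1, 6}
  x = 10: [0↦2, 1↦6, 2↦1, 3↦9, 4↦8, 5↦9, 6↦1, 7↦6, 8↦2, 9↦0, 10↦0]  zeros at y ∈ {9, 10}
Collecting zeros: affine points = {(4, 6), (4, 7), (5, 4), (5, 10), (7, 1), (7, 4), (9, 1), (9, 6), (10, 9), (10, 10)}.
Total count |C(F_11)_aff| = 10.


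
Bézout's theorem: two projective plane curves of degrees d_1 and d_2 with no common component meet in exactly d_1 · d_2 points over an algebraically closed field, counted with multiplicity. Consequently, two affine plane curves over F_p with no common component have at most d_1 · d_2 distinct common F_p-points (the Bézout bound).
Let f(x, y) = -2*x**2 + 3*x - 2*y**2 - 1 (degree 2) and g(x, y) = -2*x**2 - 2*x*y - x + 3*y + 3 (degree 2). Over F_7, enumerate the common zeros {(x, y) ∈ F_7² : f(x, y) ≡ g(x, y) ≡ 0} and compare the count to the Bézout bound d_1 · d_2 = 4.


Common zeros: {(1, 0)}; count = 1; Bézout bound = 4.

deg(f) = 2, deg(g) = 2, so Bézout bound = 4.
Scan x ∈ F_7. For each x, list the y ∈ F_7 with f(x, y) ≡ 0 and those with g(x, y) ≡ 0 (mod 7); the common zeros in that column are the intersection.
  x = 0: f ≡ 0 at y ∈ ∅; g ≡ 0 at y ∈ {6}; common: ∅.
  x = 1: f ≡ 0 at y ∈ {0}; g ≡ 0 at y ∈ {0}; common: {0}.
  x = 2: f ≡ 0 at y ∈ {3, 4}; g ≡ 0 at y ∈ {0}; common: ∅.
  x = 3: f ≡ 0 at y ∈ {3, 4}; g ≡ 0 at y ∈ {1}; common: ∅.
  x = 4: f ≡ 0 at y ∈ {0}; g ≡ 0 at y ∈ {6}; common: ∅.
  x = 5: f ≡ 0 at y ∈ ∅; g ≡ 0 at y ∈ ∅; common: ∅.
  x = 6: f ≡ 0 at y ∈ {2, 5}; g ≡ 0 at y ∈ {1}; common: ∅.
Collecting: common zeros = {(1, 0)}, so the count is 1.
Comparison with the Bézout bound: 1 ≤ 4 = deg(f)·deg(g), as expected for curves with no common component (the affine F_7-count falls short of the bound because intersections may lie at infinity, over extension fields, or carry multiplicity).


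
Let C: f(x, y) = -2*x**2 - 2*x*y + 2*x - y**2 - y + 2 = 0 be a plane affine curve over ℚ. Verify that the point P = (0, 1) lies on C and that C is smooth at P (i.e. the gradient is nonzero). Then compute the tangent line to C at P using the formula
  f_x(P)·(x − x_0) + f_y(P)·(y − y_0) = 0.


Tangent line at P: 3 - 3*y = 0.

Step 1: f(0, 1) = 0, so P lies on C.
Step 2: partial derivatives
  f_x(x, y) = -4*x - 2*y + 2, f_y(x, y) = -2*x - 2*y - 1.
  f_x(P) = 0, f_y(P) = -3 (gradient nonzero, so P is smooth).
Step 3: tangent line at P: 0·(x − 0) + -3·(y − 1) = 0.
Expanding: 3 - 3*y = 0.


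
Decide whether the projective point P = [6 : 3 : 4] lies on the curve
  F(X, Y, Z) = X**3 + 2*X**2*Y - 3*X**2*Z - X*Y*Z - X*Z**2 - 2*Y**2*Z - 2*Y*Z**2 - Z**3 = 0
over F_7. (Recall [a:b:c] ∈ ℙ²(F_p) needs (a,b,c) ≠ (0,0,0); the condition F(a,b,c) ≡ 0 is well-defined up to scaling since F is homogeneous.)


F(6,3,4) ≡ 6 (mod 7); P is NOT on the curve.

Evaluate F(6, 3, 4) term-by-term (mod 7).
  X**3 ↦ 1·216·1·1 = 216
  2*X**2*Y ↦ 2·36·3·1 = 216
  -3*X**2*Z ↦ -3·36·1·4 = -432
  -X*Y*Z ↦ -1·6·3·4 = -72
  -X*Z**2 ↦ -1·6·1·16 = -96
  -2*Y**2*Z ↦ -2·1·9·4 = -72
  -2*Y*Z**2 ↦ -2·1·3·16 = -96
  -Z**3 ↦ -1·1·1·64 = -64
Sum: F(6, 3, 4) = (216) + (216) + (-432) + (-72) + (-96) + (-72) + (-96) + (-64) = -400.
Reducing mod 7: -400 ≡ 6 (mod 7).
Since F(a, b, c) ≡ 6 ≠ 0 (mod 7), P does NOT lie on the curve.


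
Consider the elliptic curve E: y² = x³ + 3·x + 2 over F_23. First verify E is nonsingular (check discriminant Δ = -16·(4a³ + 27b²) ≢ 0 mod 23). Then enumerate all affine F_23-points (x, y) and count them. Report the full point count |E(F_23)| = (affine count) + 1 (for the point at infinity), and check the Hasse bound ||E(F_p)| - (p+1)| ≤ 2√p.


Affine points = {(0, 5), (0, 18), (1, 11), (1, 12), (2, 4), (2, 19), (4, 3), (4, 20), (5, 2), (5, 21), (6, 11), (6, 12), (8, 3), (8, 20), (11, 3), (11, 20), (12, 8), (12, 15), (15, 8), (15, 15), (16, 11), (16, 12), (18, 0), (19, 8), (19, 15), (20, 9), (20, 14)}; affine count = 27; |E(F_23)| = 28.

Discriminant check: Δ ∝ 4a³ + 27b² = 4·3³ + 27·2² = 4·27 + 27·4 ≡ 9 (mod 23). Nonzero ⇒ E is nonsingular.
For each x ∈ F_23, compute rhs = x³ + 3·x + 2 mod 23, then count y ∈ F_23 with y² ≡ rhs.
  x = 0: rhs = 2, matching y values: 5, 18 (2 points).
  x = 1: rhs = 6, matching y values: 11, 12 (2 points).
  x = 2: rhs = 16, matching y values: 4, 19 (2 points).
  x = 3: rhs = 15, matching y values: none (0 points).
  x = 4: rhs = 9, matching y values: 3, 20 (2 points).
  x = 5: rhs = 4, matching y values: 2, 21 (2 points).
  x = 6: rhs = 6, matching y values: 11, 12 (2 points).
  x = 7: rhs = 21, matching y values: none (0 points).
  x = 8: rhs = 9, matching y values: 3, 20 (2 points).
  x = 9: rhs = 22, matching y values: none (0 points).
  x = 10: rhs = 20, matching y values: none (0 points).
  x = 11: rhs = 9, matching y values: 3, 20 (2 points).
  x = 12: rhs = 18, matching y values: 8, 15 (2 points).
  x = 13: rhs = 7, matching y values: none (0 points).
  x = 14: rhs = 5, matching y values: none (0 points).
  x = 15: rhs = 18, matching y values: 8, 15 (2 points).
  x = 16: rhs = 6, matching y values: 11, 12 (2 points).
  x = 17: rhs = 21, matching y values: none (0 points).
  x = 18: rhs = 0, matching y values: 0 (1 points).
  x = 19: rhs = 18, matching y values: 8, 15 (2 points).
  x = 20: rhs = 12, matching y values: 9, 14 (2 points).
  x = 21: rhs = 11, matching y values: none (0 points).
  x = 22: rhs = 21, matching y values: none (0 points).
Total affine count: 27.
Full point count |E(F_23)| = 27 + 1 = 28.
Hasse bound: |28 − (23+1)| = |4| = 4 ≤ 2√23 ≈ 9.5917 ✓.


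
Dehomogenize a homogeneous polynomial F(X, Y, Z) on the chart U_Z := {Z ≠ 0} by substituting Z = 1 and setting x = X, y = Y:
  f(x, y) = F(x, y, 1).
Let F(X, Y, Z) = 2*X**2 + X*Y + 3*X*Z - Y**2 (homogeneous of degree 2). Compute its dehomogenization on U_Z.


f(x, y) = 2*x**2 + x*y + 3*x - y**2

On U_Z we set Z = 1. Each monomial c·X^i·Y^j·Z^k in F becomes c·x^i·y^j·1^k = c·x^i·y^j.
Substituting Z = 1: F(X, Y, 1) = 2*x**2 + x*y + 3*x - y**2.
Note: deg(f) ≤ deg(F) = 2; strict inequality happens when F is divisible by Z (lost terms).


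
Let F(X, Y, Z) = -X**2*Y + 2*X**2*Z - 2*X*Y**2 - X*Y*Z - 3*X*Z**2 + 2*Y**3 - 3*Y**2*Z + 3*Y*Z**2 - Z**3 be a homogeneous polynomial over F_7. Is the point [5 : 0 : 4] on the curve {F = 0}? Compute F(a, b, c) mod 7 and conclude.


F(5,0,4) ≡ 1 (mod 7); P is NOT on the curve.

Evaluate F(5, 0, 4) term-by-term (mod 7).
  -X**2*Y ↦ -1·25·0·1 = 0
  2*X**2*Z ↦ 2·25·1·4 = 200
  -2*X*Y**2 ↦ -2·5·0·1 = 0
  -X*Y*Z ↦ -1·5·0·4 = 0
  -3*X*Z**2 ↦ -3·5·1·16 = -240
  2*Y**3 ↦ 2·1·0·1 = 0
  -3*Y**2*Z ↦ -3·1·0·4 = 0
  3*Y*Z**2 ↦ 3·1·0·16 = 0
  -Z**3 ↦ -1·1·1·64 = -64
Sum: F(5, 0, 4) = (0) + (200) + (0) + (0) + (-240) + (0) + (0) + (0) + (-64) = -104.
Reducing mod 7: -104 ≡ 1 (mod 7).
Since F(a, b, c) ≡ 1 ≠ 0 (mod 7), P does NOT lie on the curve.


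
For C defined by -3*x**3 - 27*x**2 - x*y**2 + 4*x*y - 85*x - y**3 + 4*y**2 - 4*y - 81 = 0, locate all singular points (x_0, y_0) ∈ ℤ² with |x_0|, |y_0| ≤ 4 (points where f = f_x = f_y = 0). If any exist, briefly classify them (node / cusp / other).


Singular points: {(-3, 2)}; classification: cusp.

Compute partial derivatives:
  f_x = -9*x**2 - 54*x - y**2 + 4*y - 85.
  f_y = -2*x*y + 4*x - 3*y**2 + 8*y - 4.
Scan x_0 ∈ {−4, ..., 4}. For each x_0, f_y(x_0, y) is a polynomial in y; find its integer roots y ∈ {−4, ..., 4}, then test f_x and f at those candidates.
  x = -4: f_y(-4, y) = -3*y**2 + 16*y - 20; vanishes at y ∈ {2}. (-4, 2): f_x = -9 ≠ 0.
  x = -3: f_y(-3, y) = -3*y**2 + 14*y - 16; vanishes at y ∈ {2}. (-3, 2): f_x = 0, f = 0 — SINGULAR.
  x = -2: f_y(-2, y) = -3*y**2 + 12*y - 12; vanishes at y ∈ {2}. (-2, 2): f_x = -9 ≠ 0.
  x = -1: f_y(-1, y) = -3*y**2 + 10*y - 8; vanishes at y ∈ {2}. (-1, 2): f_x = -36 ≠ 0.
  x = 0: f_y(0, y) = -3*y**2 + 8*y - 4; vanishes at y ∈ {2}. (0, 2): f_x = -81 ≠ 0.
  x = 1: f_y(1, y) = -3*y**2 + 6*y; vanishes at y ∈ {0, 2}. (1, 0): f_x = -148 ≠ 0; (1, 2): f_x = -144 ≠ 0.
  x = 2: f_y(2, y) = -3*y**2 + 4*y + 4; vanishes at y ∈ {2}. (2, 2): f_x = -225 ≠ 0.
  x = 3: f_y(3, y) = -3*y**2 + 2*y + 8; vanishes at y ∈ {2}. (3, 2): f_x = -324 ≠ 0.
  x = 4: f_y(4, y) = 12 - 3*y**2; vanishes at y ∈ {-2, 2}. (4, -2): f_x = -457 ≠ 0; (4, 2): f_x = -441 ≠ 0.
Only singular point on the grid: (-3, 2).
Classify: substitute x = -3 + u, y = 2 + v and expand: f = -3*u**3 - u*v**2 - v**3 + v**2.
No constant or linear terms (consistent with a singular point). Quadratic part: v**2. Cubic part: -3*u**3 - u*v**2 - v**3.
The quadratic part v**2 is a perfect square, so there is a single (double) tangent line v = 0, i.e. y = 2. Restricting the cubic part to that line (v = 0) leaves -3*u**3 ≠ 0, so f is not divisible by v and the branch is v² ≈ 3*u**3 to lowest order — this is a cusp.
Classification: cusp.


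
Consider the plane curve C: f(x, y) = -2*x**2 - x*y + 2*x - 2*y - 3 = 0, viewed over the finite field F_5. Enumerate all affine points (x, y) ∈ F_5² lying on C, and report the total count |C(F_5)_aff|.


Affine F_5-points: {(0, 1), (1, 4), (2, 2), (3, 0), (3, 1), (3, 2), (3, 3), (3, 4), (4, 3)}; count = 9.

For each of the 25 pairs (x, y) ∈ F_5², evaluate f(x, y) mod 5. Record the zeros.
  x = 0: [0↦2, 1↦0, 2↦3, 3↦1, 4↦4]  zeros at y ∈ {1}
  x = 1: [0↦2, 1↦4, 2↦1, 3↦3, 4↦0]  zeros at y ∈ {4}
  x = 2: [0↦3, 1↦4, 2↦0, 3↦1, 4↦2]  zeros at y ∈ {2}
  x = 3: [0↦0, 1↦0, 2↦0, 3↦0, 4↦0]  zeros at y ∈ {0, 1, 2, 3, 4}
  x = 4: [0↦3, 1↦2, 2↦1, 3↦0, 4↦4]  zeros at y ∈ {3}
Collecting zeros: affine points = {(0, 1), (1, 4), (2, 2), (3, 0), (3, 1), (3, 2), (3, 3), (3, 4), (4, 3)}.
Total count |C(F_5)_aff| = 9.


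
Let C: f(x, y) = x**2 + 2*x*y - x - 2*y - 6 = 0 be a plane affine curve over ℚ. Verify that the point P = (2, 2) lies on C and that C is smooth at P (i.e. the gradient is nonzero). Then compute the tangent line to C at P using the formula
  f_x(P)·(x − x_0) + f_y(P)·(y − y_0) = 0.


Tangent line at P: 7*x + 2*y - 18 = 0.

Step 1: f(2, 2) = 0, so P lies on C.
Step 2: partial derivatives
  f_x(x, y) = 2*x + 2*y - 1, f_y(x, y) = 2*x - 2.
  f_x(P) = 7, f_y(P) = 2 (gradient nonzero, so P is smooth).
Step 3: tangent line at P: 7·(x − 2) + 2·(y − 2) = 0.
Expanding: 7*x + 2*y - 18 = 0.


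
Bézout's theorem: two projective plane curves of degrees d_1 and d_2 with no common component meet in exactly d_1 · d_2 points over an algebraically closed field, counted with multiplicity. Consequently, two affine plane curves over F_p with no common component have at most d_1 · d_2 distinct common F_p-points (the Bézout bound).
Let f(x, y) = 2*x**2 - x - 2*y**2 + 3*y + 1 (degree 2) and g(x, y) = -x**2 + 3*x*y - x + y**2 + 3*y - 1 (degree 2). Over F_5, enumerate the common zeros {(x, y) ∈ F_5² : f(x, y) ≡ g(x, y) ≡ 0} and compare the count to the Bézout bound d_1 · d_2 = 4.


Common zeros: {(2, 2), (4, 1)}; count = 2; Bézout bound = 4.

deg(f) = 2, deg(g) = 2, so Bézout bound = 4.
Scan x ∈ F_5. For each x, list the y ∈ F_5 with f(x, y) ≡ 0 and those with g(x, y) ≡ 0 (mod 5); the common zeros in that column are the intersection.
  x = 0: f ≡ 0 at y ∈ ∅; g ≡ 0 at y ∈ ∅; common: ∅.
  x = 1: f ≡ 0 at y ∈ {2}; g ≡ 0 at y ∈ ∅; common: ∅.
  x = 2: f ≡ 0 at y ∈ {2}; g ≡ 0 at y ∈ {2, 4}; common: {2}.
  x = 3: f ≡ 0 at y ∈ ∅; g ≡ 0 at y ∈ {1, 2}; common: ∅.
  x = 4: f ≡ 0 at y ∈ {1, 3}; g ≡ 0 at y ∈ {1, 4}; common: {1}.
Collecting: common zeros = {(2, 2), (4, 1)}, so the count is 2.
Comparison with the Bézout bound: 2 ≤ 4 = deg(f)·deg(g), as expected for curves with no common component (the affine F_5-count falls short of the bound because intersections may lie at infinity, over extension fields, or carry multiplicity).


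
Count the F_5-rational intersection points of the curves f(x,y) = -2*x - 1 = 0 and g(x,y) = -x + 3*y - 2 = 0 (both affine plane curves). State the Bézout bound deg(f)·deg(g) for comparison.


Common zeros: {(2, 3)}; count = 1; Bézout bound = 1.

deg(f) = 1, deg(g) = 1, so Bézout bound = 1.
Scan x ∈ F_5. For each x, list the y ∈ F_5 with f(x, y) ≡ 0 and those with g(x, y) ≡ 0 (mod 5); the common zeros in that column are the intersection.
  x = 0: f ≡ 0 at y ∈ ∅; g ≡ 0 at y ∈ {4}; common: ∅.
  x = 1: f ≡ 0 at y ∈ ∅; g ≡ 0 at y ∈ {1}; common: ∅.
  x = 2: f ≡ 0 at y ∈ {0, 1, 2, 3, 4}; g ≡ 0 at y ∈ {3}; common: {3}.
  x = 3: f ≡ 0 at y ∈ ∅; g ≡ 0 at y ∈ {0}; common: ∅.
  x = 4: f ≡ 0 at y ∈ ∅; g ≡ 0 at y ∈ {2}; common: ∅.
Collecting: common zeros = {(2, 3)}, so the count is 1.
Comparison with the Bézout bound: 1 ≤ 1 = deg(f)·deg(g), as expected for curves with no common component (the bound is attained).


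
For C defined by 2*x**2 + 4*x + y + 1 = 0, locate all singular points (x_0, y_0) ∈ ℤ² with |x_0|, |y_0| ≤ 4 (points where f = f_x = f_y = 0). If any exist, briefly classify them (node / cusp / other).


No singular points in the scanned grid; C is smooth there.

Compute partial derivatives:
  f_x = 4*x + 4.
  f_y = 1.
f_y = 1 is a nonzero constant, so f_y never vanishes: no point (x, y) can satisfy f = f_x = f_y = 0. In particular no (x, y) ∈ {−4, ..., 4}² is singular; the curve is smooth.


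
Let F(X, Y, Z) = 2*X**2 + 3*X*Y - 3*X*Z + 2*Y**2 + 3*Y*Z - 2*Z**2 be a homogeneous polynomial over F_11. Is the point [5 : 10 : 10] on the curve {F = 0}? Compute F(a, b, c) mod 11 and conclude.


F(5,10,10) ≡ 9 (mod 11); P is NOT on the curve.

Evaluate F(5, 10, 10) term-by-term (mod 11).
  2*X**2 ↦ 2·25·1·1 = 50
  3*X*Y ↦ 3·5·10·1 = 150
  -3*X*Z ↦ -3·5·1·10 = -150
  2*Y**2 ↦ 2·1·100·1 = 200
  3*Y*Z ↦ 3·1·10·10 = 300
  -2*Z**2 ↦ -2·1·1·100 = -200
Sum: F(5, 10, 10) = (50) + (150) + (-150) + (200) + (300) + (-200) = 350.
Reducing mod 11: 350 ≡ 9 (mod 11).
Since F(a, b, c) ≡ 9 ≠ 0 (mod 11), P does NOT lie on the curve.


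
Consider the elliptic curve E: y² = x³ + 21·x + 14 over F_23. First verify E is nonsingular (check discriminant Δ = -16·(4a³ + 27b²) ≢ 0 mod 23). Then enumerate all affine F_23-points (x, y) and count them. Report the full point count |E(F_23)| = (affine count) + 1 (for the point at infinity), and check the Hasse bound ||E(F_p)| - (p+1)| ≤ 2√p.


Affine points = {(1, 6), (1, 17), (2, 8), (2, 15), (3, 9), (3, 14), (4, 1), (4, 22), (8, 2), (8, 21), (9, 9), (9, 14), (11, 9), (11, 14), (12, 4), (12, 19), (13, 0), (14, 4), (14, 19), (15, 1), (15, 22), (19, 2), (19, 21), (20, 4), (20, 19)}; affine count = 25; |E(F_23)| = 26.

Discriminant check: Δ ∝ 4a³ + 27b² = 4·21³ + 27·14² = 4·9261 + 27·196 ≡ 16 (mod 23). Nonzero ⇒ E is nonsingular.
For each x ∈ F_23, compute rhs = x³ + 21·x + 14 mod 23, then count y ∈ F_23 with y² ≡ rhs.
  x = 0: rhs = 14, matching y values: none (0 points).
  x = 1: rhs = 13, matching y values: 6, 17 (2 points).
  x = 2: rhs = 18, matching y values: 8, 15 (2 points).
  x = 3: rhs = 12, matching y values: 9, 14 (2 points).
  x = 4: rhs = 1, matching y values: 1, 22 (2 points).
  x = 5: rhs = 14, matching y values: none (0 points).
  x = 6: rhs = 11, matching y values: none (0 points).
  x = 7: rhs = 21, matching y values: none (0 points).
  x = 8: rhs = 4, matching y values: 2, 21 (2 points).
  x = 9: rhs = 12, matching y values: 9, 14 (2 points).
  x = 10: rhs = 5, matching y values: none (0 points).
  x = 11: rhs = 12, matching y values: 9, 14 (2 points).
  x = 12: rhs = 16, matching y values: 4, 19 (2 points).
  x = 13: rhs = 0, matching y values: 0 (1 points).
  x = 14: rhs = 16, matching y values: 4, 19 (2 points).
  x = 15: rhs = 1, matching y values: 1, 22 (2 points).
  x = 16: rhs = 7, matching y values: none (0 points).
  x = 17: rhs = 17, matching y values: none (0 points).
  x = 18: rhs = 14, matching y values: none (0 points).
  x = 19: rhs = 4, matching y values: 2, 21 (2 points).
  x = 20: rhs = 16, matching y values: 4, 19 (2 points).
  x = 21: rhs = 10, matching y values: none (0 points).
  x = 22: rhs = 15, matching y values: none (0 points).
Total affine count: 25.
Full point count |E(F_23)| = 25 + 1 = 26.
Hasse bound: |26 − (23+1)| = |2| = 2 ≤ 2√23 ≈ 9.5917 ✓.
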